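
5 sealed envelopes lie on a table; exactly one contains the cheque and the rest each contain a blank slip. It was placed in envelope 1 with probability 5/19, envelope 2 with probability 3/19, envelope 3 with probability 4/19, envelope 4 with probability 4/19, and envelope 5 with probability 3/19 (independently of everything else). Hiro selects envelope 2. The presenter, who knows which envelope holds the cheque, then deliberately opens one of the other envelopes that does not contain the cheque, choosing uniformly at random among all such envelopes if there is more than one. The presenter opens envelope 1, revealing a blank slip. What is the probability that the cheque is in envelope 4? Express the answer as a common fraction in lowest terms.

Apply Bayes' rule, conditioning on where the cheque actually is.
If it is in envelope 1 (prior 5/19): the presenter opened envelope 1, so this case is ruled out; weight (5/19)·0 = 0.
If it is in envelope 2 (prior 3/19): the presenter has 4 equally likely choices, so probability 1/4; weight (3/19)·(1/4) = 3/76.
If it is in either of envelopes 3 and 4 (prior 4/19 each): the presenter has 3 equally likely choices, so probability 1/3; weight (4/19)·(1/3) = 4/57 each.
If it is in envelope 5 (prior 3/19): the presenter has 3 equally likely choices, so probability 1/3; weight (3/19)·(1/3) = 1/19.
The weights sum to 53/228.
So P(the cheque in envelope 4 | the presenter opened envelope 1) = (4/57) / (53/228) = 16/53.

16/53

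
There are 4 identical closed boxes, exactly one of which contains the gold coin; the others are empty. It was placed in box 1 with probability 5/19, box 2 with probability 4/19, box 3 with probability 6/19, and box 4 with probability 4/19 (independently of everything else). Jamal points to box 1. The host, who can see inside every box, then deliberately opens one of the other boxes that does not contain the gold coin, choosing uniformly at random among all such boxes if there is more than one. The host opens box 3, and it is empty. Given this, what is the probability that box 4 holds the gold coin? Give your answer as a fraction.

Consider each possible location of the gold coin in turn.
If it is in box 1 (prior 5/19): the host has 3 equally likely choices, so probability 1/3; weight (5/19)·(1/3) = 5/57.
If it is in either of boxes 2 and 4 (prior 4/19 each): the host has 2 equally likely choices, so probability 1/2; weight (4/19)·(1/2) = 2/19 each.
If it is in box 3 (prior 6/19): the host opened box 3, so this case is ruled out; weight (6/19)·0 = 0.
The weights sum to 17/57.
So P(the gold coin in box 4 | the host opened box 3) = (2/19) / (17/57) = 6/17.

6/17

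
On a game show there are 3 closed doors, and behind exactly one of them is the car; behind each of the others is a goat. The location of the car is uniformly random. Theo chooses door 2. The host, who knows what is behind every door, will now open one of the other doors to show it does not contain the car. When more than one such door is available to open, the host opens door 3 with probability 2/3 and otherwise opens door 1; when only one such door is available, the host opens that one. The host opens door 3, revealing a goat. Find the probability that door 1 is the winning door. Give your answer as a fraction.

3/5

Consider each possible location of the car in turn.
If it is behind door 1 (prior 1/3): only door 3 is available, probability 1; weight (1/3)·1 = 1/3.
If it is behind door 2 (prior 1/3): door 3 is available, opened with probability 2/3; weight (1/3)·(2/3) = 2/9.
If it is behind door 3 (prior 1/3): the host opened door 3, so this case is ruled out; weight (1/3)·0 = 0.
The weights sum to 5/9.
So P(the car behind door 1 | the host opened door 3) = (1/3) / (5/9) = 3/5.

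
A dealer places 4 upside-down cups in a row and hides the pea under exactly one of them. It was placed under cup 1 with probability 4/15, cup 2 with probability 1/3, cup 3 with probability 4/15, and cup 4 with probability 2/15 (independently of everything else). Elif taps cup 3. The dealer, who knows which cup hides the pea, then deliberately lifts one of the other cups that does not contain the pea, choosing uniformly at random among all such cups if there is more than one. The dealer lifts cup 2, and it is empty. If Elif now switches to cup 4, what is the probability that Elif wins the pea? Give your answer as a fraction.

Condition on the true location of the pea.
If it is under cup 1 (prior 4/15): the dealer has 2 equally likely choices, so probability 1/2; weight (4/15)·(1/2) = 2/15.
If it is under cup 2 (prior 1/3): the dealer opened cup 2, so this case is ruled out; weight (1/3)·0 = 0.
If it is under cup 3 (prior 4/15): the dealer has 3 equally likely choices, so probability 1/3; weight (4/15)·(1/3) = 4/45.
If it is under cup 4 (prior 2/15): the dealer has 2 equally likely choices, so probability 1/2; weight (2/15)·(1/2) = 1/15.
The weights sum to 13/45.
So P(the pea under cup 4 | the dealer opened cup 2) = (1/15) / (13/45) = 3/13.

3/13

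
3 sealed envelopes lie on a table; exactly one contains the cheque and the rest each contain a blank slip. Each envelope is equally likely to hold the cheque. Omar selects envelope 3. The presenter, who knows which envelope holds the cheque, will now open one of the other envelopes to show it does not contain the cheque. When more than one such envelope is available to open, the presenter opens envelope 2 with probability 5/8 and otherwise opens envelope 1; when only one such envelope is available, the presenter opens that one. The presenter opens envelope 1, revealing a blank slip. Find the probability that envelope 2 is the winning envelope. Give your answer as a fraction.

8/11

Condition on the true location of the cheque.
If it is in envelope 1 (prior 1/3): the presenter opened envelope 1, so this case is ruled out; weight (1/3)·0 = 0.
If it is in envelope 2 (prior 1/3): only envelope 1 is available, probability 1; weight (1/3)·1 = 1/3.
If it is in envelope 3 (prior 1/3): envelope 2 is available but not opened, probability 3/8; weight (1/3)·(3/8) = 1/8.
The weights sum to 11/24.
So P(the cheque in envelope 2 | the presenter opened envelope 1) = (1/3) / (11/24) = 8/11.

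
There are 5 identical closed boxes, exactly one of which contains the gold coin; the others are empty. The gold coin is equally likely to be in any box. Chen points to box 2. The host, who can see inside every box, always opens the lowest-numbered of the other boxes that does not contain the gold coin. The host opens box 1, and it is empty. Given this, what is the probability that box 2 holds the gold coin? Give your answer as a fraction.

Apply Bayes' rule, conditioning on where the gold coin actually is.
If it is in box 1 (prior 1/5): the host opened box 1, so this case is ruled out; weight (1/5)·0 = 0.
If it is in any of boxes 2, 3, 4, and 5 (prior 1/5 each): box 1 is the lowest-numbered option available, probability 1; weight (1/5)·1 = 1/5 each.
The weights sum to 4/5.
So P(the gold coin in box 2 | the host opened box 1) = (1/5) / (4/5) = 1/4.

1/4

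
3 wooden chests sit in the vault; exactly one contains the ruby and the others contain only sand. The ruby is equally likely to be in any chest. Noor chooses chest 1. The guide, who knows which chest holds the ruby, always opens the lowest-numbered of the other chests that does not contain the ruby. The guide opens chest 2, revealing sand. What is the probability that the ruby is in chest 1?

Apply Bayes' rule, conditioning on where the ruby actually is.
If it is in either of chests 1 and 3 (prior 1/3 each): chest 2 is the lowest-numbered option available, probability 1; weight (1/3)·1 = 1/3 each.
If it is in chest 2 (prior 1/3): the guide opened chest 2, so this case is ruled out; weight (1/3)·0 = 0.
The weights sum to 2/3.
So P(the ruby in chest 1 | the guide opened chest 2) = (1/3) / (2/3) = 1/2.

1/2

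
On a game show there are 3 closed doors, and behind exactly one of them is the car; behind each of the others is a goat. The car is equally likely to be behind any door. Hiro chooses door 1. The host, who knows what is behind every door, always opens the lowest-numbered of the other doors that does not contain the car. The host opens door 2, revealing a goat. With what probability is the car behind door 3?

Apply Bayes' rule, conditioning on where the car actually is.
If it is behind either of doors 1 and 3 (prior 1/3 each): door 2 is the lowest-numbered option available, probability 1; weight (1/3)·1 = 1/3 each.
If it is behind door 2 (prior 1/3): the host opened door 2, so this case is ruled out; weight (1/3)·0 = 0.
The weights sum to 2/3.
So P(the car behind door 3 | the host opened door 2) = (1/3) / (2/3) = 1/2.

1/2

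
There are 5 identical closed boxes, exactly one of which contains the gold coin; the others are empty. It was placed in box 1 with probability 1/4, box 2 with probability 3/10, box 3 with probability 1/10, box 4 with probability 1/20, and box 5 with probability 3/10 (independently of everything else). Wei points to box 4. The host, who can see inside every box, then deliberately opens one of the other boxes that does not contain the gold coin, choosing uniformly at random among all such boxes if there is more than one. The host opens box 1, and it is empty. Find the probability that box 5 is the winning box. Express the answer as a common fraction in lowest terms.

Apply Bayes' rule, conditioning on where the gold coin actually is.
If it is in box 1 (prior 1/4): the host opened box 1, so this case is ruled out; weight (1/4)·0 = 0.
If it is in either of boxes 2 and 5 (prior 3/10 each): the host has 3 equally likely choices, so probability 1/3; weight (3/10)·(1/3) = 1/10 each.
If it is in box 3 (prior 1/10): the host has 3 equally likely choices, so probability 1/3; weight (1/10)·(1/3) = 1/30.
If it is in box 4 (prior 1/20): the host has 4 equally likely choices, so probability 1/4; weight (1/20)·(1/4) = 1/80.
The weights sum to 59/240.
So P(the gold coin in box 5 | the host opened box 1) = (1/10) / (59/240) = 24/59.

24/59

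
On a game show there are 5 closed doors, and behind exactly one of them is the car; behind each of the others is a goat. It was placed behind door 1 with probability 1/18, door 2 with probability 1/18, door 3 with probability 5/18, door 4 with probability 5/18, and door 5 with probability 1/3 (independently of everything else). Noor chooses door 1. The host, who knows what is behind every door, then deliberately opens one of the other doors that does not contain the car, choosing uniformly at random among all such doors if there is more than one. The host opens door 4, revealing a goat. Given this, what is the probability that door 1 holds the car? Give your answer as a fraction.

Consider each possible location of the car in turn.
If it is behind door 1 (prior 1/18): the host has 4 equally likely choices, so probability 1/4; weight (1/18)·(1/4) = 1/72.
If it is behind door 2 (prior 1/18): the host has 3 equally likely choices, so probability 1/3; weight (1/18)·(1/3) = 1/54.
If it is behind door 3 (prior 5/18): the host has 3 equally likely choices, so probability 1/3; weight (5/18)·(1/3) = 5/54.
If it is behind door 4 (prior 5/18): the host opened door 4, so this case is ruled out; weight (5/18)·0 = 0.
If it is behind door 5 (prior 1/3): the host has 3 equally likely choices, so probability 1/3; weight (1/3)·(1/3) = 1/9.
The weights sum to 17/72.
So P(the car behind door 1 | the host opened door 4) = (1/72) / (17/72) = 1/17.

1/17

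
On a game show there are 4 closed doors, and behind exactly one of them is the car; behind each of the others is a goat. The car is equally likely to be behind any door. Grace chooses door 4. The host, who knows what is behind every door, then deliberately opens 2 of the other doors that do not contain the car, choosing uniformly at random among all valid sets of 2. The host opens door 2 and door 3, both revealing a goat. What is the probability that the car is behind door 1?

Apply Bayes' rule, conditioning on where the car actually is.
If it is behind door 1 (prior 1/4): the host has no choice, probability 1; weight (1/4)·1 = 1/4.
If it is behind either of doors 2 and 3 (prior 1/4 each): that door was opened and seen not to hold the prize — ruled out; weight (1/4)·0 = 0 each.
If it is behind door 4 (prior 1/4): the host has 3 equally likely choices, so probability 1/3; weight (1/4)·(1/3) = 1/12.
The weights sum to 1/3.
So P(the car behind door 1 | the host opened door 2 and door 3) = (1/4) / (1/3) = 3/4.

3/4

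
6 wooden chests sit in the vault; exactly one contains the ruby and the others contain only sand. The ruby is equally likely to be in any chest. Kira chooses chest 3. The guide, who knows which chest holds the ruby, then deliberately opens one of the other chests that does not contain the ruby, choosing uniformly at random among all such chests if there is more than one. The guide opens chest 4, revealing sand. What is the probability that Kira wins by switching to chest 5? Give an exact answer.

5/24

Apply Bayes' rule, conditioning on where the ruby actually is.
If it is in any of chests 1, 2, 5, and 6 (prior 1/6 each): the guide has 4 equally likely choices, so probability 1/4; weight (1/6)·(1/4) = 1/24 each.
If it is in chest 3 (prior 1/6): the guide has 5 equally likely choices, so probability 1/5; weight (1/6)·(1/5) = 1/30.
If it is in chest 4 (prior 1/6): the guide opened chest 4, so this case is ruled out; weight (1/6)·0 = 0.
The weights sum to 1/5.
So P(the ruby in chest 5 | the guide opened chest 4) = (1/24) / (1/5) = 5/24.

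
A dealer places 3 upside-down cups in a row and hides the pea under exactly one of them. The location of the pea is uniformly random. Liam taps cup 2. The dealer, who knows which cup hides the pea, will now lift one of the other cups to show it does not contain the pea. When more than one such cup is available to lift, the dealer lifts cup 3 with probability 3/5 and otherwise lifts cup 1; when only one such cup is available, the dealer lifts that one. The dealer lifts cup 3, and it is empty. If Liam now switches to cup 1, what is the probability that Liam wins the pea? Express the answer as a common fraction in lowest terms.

5/8

Apply Bayes' rule, conditioning on where the pea actually is.
If it is under cup 1 (prior 1/3): only cup 3 is available, probability 1; weight (1/3)·1 = 1/3.
If it is under cup 2 (prior 1/3): cup 3 is available, opened with probability 3/5; weight (1/3)·(3/5) = 1/5.
If it is under cup 3 (prior 1/3): the dealer opened cup 3, so this case is ruled out; weight (1/3)·0 = 0.
The weights sum to 8/15.
So P(the pea under cup 1 | the dealer opened cup 3) = (1/3) / (8/15) = 5/8.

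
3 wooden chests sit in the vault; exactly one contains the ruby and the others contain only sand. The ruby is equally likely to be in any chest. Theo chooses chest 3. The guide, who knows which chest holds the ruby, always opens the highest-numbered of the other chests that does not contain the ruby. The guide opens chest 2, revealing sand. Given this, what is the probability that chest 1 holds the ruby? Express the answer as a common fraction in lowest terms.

Apply Bayes' rule, conditioning on where the ruby actually is.
If it is in either of chests 1 and 3 (prior 1/3 each): chest 2 is the highest-numbered option available, probability 1; weight (1/3)·1 = 1/3 each.
If it is in chest 2 (prior 1/3): the guide opened chest 2, so this case is ruled out; weight (1/3)·0 = 0.
The weights sum to 2/3.
So P(the ruby in chest 1 | the guide opened chest 2) = (1/3) / (2/3) = 1/2.

1/2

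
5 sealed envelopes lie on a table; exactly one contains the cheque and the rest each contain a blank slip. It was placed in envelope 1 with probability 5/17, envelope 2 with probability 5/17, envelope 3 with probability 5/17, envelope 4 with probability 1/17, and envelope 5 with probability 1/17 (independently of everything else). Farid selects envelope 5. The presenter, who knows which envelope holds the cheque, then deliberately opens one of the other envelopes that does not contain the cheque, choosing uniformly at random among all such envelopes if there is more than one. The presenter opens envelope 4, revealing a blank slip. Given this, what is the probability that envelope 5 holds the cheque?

1/21

Condition on the true location of the cheque.
If it is in any of envelopes 1, 2, and 3 (prior 5/17 each): the presenter has 3 equally likely choices, so probability 1/3; weight (5/17)·(1/3) = 5/51 each.
If it is in envelope 4 (prior 1/17): the presenter opened envelope 4, so this case is ruled out; weight (1/17)·0 = 0.
If it is in envelope 5 (prior 1/17): the presenter has 4 equally likely choices, so probability 1/4; weight (1/17)·(1/4) = 1/68.
The weights sum to 21/68.
So P(the cheque in envelope 5 | the presenter opened envelope 4) = (1/68) / (21/68) = 1/21.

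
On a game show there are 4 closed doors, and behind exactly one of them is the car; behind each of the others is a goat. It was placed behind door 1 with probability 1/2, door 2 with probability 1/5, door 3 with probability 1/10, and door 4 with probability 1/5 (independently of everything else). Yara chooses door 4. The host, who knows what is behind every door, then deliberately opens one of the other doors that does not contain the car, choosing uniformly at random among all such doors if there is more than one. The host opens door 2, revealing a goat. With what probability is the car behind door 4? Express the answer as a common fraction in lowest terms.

2/11

Apply Bayes' rule, conditioning on where the car actually is.
If it is behind door 1 (prior 1/2): the host has 2 equally likely choices, so probability 1/2; weight (1/2)·(1/2) = 1/4.
If it is behind door 2 (prior 1/5): the host opened door 2, so this case is ruled out; weight (1/5)·0 = 0.
If it is behind door 3 (prior 1/10): the host has 2 equally likely choices, so probability 1/2; weight (1/10)·(1/2) = 1/20.
If it is behind door 4 (prior 1/5): the host has 3 equally likely choices, so probability 1/3; weight (1/5)·(1/3) = 1/15.
The weights sum to 11/30.
So P(the car behind door 4 | the host opened door 2) = (1/15) / (11/30) = 2/11.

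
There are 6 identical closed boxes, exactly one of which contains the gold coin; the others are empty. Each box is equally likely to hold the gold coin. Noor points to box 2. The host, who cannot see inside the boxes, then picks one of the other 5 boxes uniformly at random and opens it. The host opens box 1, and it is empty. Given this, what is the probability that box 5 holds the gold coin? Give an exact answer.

1/5

Apply Bayes' rule, conditioning on where the gold coin actually is.
If it is in box 1 (prior 1/6): the host opened box 1, so this case is ruled out; weight (1/6)·0 = 0.
If it is in any of boxes 2, 3, 4, 5, and 6 (prior 1/6 each): the host picks box 1 with probability 1/5 regardless, and it is not the prize; weight (1/6)·(1/5) = 1/30 each.
The weights sum to 1/6.
So P(the gold coin in box 5 | the host opened box 1) = (1/30) / (1/6) = 1/5.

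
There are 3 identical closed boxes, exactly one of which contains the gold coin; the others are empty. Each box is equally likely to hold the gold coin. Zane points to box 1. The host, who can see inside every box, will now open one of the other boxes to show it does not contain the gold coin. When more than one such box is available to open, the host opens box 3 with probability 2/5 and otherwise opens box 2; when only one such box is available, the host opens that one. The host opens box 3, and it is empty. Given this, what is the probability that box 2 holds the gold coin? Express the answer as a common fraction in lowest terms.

5/7

Condition on the true location of the gold coin.
If it is in box 1 (prior 1/3): box 3 is available, opened with probability 2/5; weight (1/3)·(2/5) = 2/15.
If it is in box 2 (prior 1/3): only box 3 is available, probability 1; weight (1/3)·1 = 1/3.
If it is in box 3 (prior 1/3): the host opened box 3, so this case is ruled out; weight (1/3)·0 = 0.
The weights sum to 7/15.
So P(the gold coin in box 2 | the host opened box 3) = (1/3) / (7/15) = 5/7.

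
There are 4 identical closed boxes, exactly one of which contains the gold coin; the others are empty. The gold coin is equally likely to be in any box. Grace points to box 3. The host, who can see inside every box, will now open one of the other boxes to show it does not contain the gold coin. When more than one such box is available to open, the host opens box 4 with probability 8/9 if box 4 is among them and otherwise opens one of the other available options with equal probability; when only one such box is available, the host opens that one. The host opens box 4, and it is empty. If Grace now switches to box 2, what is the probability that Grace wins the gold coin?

Condition on the true location of the gold coin.
If it is in any of boxes 1, 2, and 3 (prior 1/4 each): box 4 is available, opened with probability 8/9; weight (1/4)·(8/9) = 2/9 each.
If it is in box 4 (prior 1/4): the host opened box 4, so this case is ruled out; weight (1/4)·0 = 0.
The weights sum to 2/3.
So P(the gold coin in box 2 | the host opened box 4) = (2/9) / (2/3) = 1/3.

1/3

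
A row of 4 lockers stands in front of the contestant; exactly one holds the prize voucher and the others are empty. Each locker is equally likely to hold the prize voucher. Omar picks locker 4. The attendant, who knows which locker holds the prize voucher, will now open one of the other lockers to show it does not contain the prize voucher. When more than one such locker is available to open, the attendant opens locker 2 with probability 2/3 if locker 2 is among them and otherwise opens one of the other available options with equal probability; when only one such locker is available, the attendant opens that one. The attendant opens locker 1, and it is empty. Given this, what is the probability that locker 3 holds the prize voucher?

Condition on the true location of the prize voucher.
If it is in locker 1 (prior 1/4): the attendant opened locker 1, so this case is ruled out; weight (1/4)·0 = 0.
If it is in locker 2 (prior 1/4): locker 2 holds the prize so is unavailable; the attendant chooses uniformly among the 2 others, probability 1/2; weight (1/4)·(1/2) = 1/8.
If it is in locker 3 (prior 1/4): locker 2 is available but not opened, probability 1/3; weight (1/4)·(1/3) = 1/12.
If it is in locker 4 (prior 1/4): locker 2 is available but not opened; locker 1 gets probability (1 − 2/3)/2 = 1/6; weight (1/4)·(1/6) = 1/24.
The weights sum to 1/4.
So P(the prize voucher in locker 3 | the attendant opened locker 1) = (1/12) / (1/4) = 1/3.

1/3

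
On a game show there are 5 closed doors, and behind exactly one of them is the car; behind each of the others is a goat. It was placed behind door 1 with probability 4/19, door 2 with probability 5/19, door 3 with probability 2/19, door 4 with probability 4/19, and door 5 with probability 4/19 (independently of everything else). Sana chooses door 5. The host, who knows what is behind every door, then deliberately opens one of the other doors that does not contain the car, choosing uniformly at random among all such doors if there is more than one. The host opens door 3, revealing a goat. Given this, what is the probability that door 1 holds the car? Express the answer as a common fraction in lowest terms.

1/4

Condition on the true location of the car.
If it is behind either of doors 1 and 4 (prior 4/19 each): the host has 3 equally likely choices, so probability 1/3; weight (4/19)·(1/3) = 4/57 each.
If it is behind door 2 (prior 5/19): the host has 3 equally likely choices, so probability 1/3; weight (5/19)·(1/3) = 5/57.
If it is behind door 3 (prior 2/19): the host opened door 3, so this case is ruled out; weight (2/19)·0 = 0.
If it is behind door 5 (prior 4/19): the host has 4 equally likely choices, so probability 1/4; weight (4/19)·(1/4) = 1/19.
The weights sum to 16/57.
So P(the car behind door 1 | the host opened door 3) = (4/57) / (16/57) = 1/4.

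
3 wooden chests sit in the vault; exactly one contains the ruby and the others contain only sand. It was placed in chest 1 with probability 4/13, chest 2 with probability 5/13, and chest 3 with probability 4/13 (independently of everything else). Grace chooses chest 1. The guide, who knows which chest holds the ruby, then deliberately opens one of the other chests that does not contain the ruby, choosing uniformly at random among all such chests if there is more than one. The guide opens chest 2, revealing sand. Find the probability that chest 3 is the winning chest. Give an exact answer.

2/3

Apply Bayes' rule, conditioning on where the ruby actually is.
If it is in chest 1 (prior 4/13): the guide has 2 equally likely choices, so probability 1/2; weight (4/13)·(1/2) = 2/13.
If it is in chest 2 (prior 5/13): the guide opened chest 2, so this case is ruled out; weight (5/13)·0 = 0.
If it is in chest 3 (prior 4/13): the guide has no choice, probability 1; weight (4/13)·1 = 4/13.
The weights sum to 6/13.
So P(the ruby in chest 3 | the guide opened chest 2) = (4/13) / (6/13) = 2/3.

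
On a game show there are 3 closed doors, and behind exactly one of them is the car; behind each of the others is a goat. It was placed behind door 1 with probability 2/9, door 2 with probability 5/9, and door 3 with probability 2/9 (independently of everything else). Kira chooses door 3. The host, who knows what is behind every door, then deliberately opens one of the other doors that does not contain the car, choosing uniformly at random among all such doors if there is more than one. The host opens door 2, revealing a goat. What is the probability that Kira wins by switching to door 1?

2/3

Consider each possible location of the car in turn.
If it is behind door 1 (prior 2/9): the host has no choice, probability 1; weight (2/9)·1 = 2/9.
If it is behind door 2 (prior 5/9): the host opened door 2, so this case is ruled out; weight (5/9)·0 = 0.
If it is behind door 3 (prior 2/9): the host has 2 equally likely choices, so probability 1/2; weight (2/9)·(1/2) = 1/9.
The weights sum to 1/3.
So P(the car behind door 1 | the host opened door 2) = (2/9) / (1/3) = 2/3.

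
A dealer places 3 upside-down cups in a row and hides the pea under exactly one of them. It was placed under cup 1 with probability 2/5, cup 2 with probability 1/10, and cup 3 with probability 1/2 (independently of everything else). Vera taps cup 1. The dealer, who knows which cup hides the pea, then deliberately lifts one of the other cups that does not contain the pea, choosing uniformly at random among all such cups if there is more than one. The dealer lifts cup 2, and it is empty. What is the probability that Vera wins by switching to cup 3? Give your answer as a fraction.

5/7

Condition on the true location of the pea.
If it is under cup 1 (prior 2/5): the dealer has 2 equally likely choices, so probability 1/2; weight (2/5)·(1/2) = 1/5.
If it is under cup 2 (prior 1/10): the dealer opened cup 2, so this case is ruled out; weight (1/10)·0 = 0.
If it is under cup 3 (prior 1/2): the dealer has no choice, probability 1; weight (1/2)·1 = 1/2.
The weights sum to 7/10.
So P(the pea under cup 3 | the dealer opened cup 2) = (1/2) / (7/10) = 5/7.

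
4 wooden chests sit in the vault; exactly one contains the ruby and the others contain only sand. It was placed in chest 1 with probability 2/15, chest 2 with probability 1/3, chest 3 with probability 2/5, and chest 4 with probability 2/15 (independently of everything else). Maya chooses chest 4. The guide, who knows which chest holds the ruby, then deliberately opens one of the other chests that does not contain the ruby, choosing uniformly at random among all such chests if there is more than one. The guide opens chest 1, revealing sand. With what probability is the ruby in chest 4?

4/37

Condition on the true location of the ruby.
If it is in chest 1 (prior 2/15): the guide opened chest 1, so this case is ruled out; weight (2/15)·0 = 0.
If it is in chest 2 (prior 1/3): the guide has 2 equally likely choices, so probability 1/2; weight (1/3)·(1/2) = 1/6.
If it is in chest 3 (prior 2/5): the guide has 2 equally likely choices, so probability 1/2; weight (2/5)·(1/2) = 1/5.
If it is in chest 4 (prior 2/15): the guide has 3 equally likely choices, so probability 1/3; weight (2/15)·(1/3) = 2/45.
The weights sum to 37/90.
So P(the ruby in chest 4 | the guide opened chest 1) = (2/45) / (37/90) = 4/37.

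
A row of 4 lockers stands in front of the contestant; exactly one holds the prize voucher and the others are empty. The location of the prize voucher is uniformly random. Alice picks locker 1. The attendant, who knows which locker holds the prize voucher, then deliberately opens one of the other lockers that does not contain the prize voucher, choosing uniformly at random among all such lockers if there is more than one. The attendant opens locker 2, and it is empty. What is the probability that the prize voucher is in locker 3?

3/8

Consider each possible location of the prize voucher in turn.
If it is in locker 1 (prior 1/4): the attendant has 3 equally likely choices, so probability 1/3; weight (1/4)·(1/3) = 1/12.
If it is in locker 2 (prior 1/4): the attendant opened locker 2, so this case is ruled out; weight (1/4)·0 = 0.
If it is in either of lockers 3 and 4 (prior 1/4 each): the attendant has 2 equally likely choices, so probability 1/2; weight (1/4)·(1/2) = 1/8 each.
The weights sum to 1/3.
So P(the prize voucher in locker 3 | the attendant opened locker 2) = (1/8) / (1/3) = 3/8.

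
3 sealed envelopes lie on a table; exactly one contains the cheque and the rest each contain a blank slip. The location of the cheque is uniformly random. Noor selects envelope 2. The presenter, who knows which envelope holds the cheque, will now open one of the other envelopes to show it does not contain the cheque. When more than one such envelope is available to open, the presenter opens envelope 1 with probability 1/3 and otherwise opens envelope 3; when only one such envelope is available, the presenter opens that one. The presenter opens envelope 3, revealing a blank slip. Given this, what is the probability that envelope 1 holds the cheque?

Consider each possible location of the cheque in turn.
If it is in envelope 1 (prior 1/3): only envelope 3 is available, probability 1; weight (1/3)·1 = 1/3.
If it is in envelope 2 (prior 1/3): envelope 1 is available but not opened, probability 2/3; weight (1/3)·(2/3) = 2/9.
If it is in envelope 3 (prior 1/3): the presenter opened envelope 3, so this case is ruled out; weight (1/3)·0 = 0.
The weights sum to 5/9.
So P(the cheque in envelope 1 | the presenter opened envelope 3) = (1/3) / (5/9) = 3/5.

3/5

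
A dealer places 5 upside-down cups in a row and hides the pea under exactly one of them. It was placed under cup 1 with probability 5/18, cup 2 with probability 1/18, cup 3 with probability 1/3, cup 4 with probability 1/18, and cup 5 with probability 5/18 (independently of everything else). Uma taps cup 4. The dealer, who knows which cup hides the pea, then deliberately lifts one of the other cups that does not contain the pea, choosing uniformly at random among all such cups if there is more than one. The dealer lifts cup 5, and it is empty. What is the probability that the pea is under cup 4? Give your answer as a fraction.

1/17

Apply Bayes' rule, conditioning on where the pea actually is.
If it is under cup 1 (prior 5/18): the dealer has 3 equally likely choices, so probability 1/3; weight (5/18)·(1/3) = 5/54.
If it is under cup 2 (prior 1/18): the dealer has 3 equally likely choices, so probability 1/3; weight (1/18)·(1/3) = 1/54.
If it is under cup 3 (prior 1/3): the dealer has 3 equally likely choices, so probability 1/3; weight (1/3)·(1/3) = 1/9.
If it is under cup 4 (prior 1/18): the dealer has 4 equally likely choices, so probability 1/4; weight (1/18)·(1/4) = 1/72.
If it is under cup 5 (prior 5/18): the dealer opened cup 5, so this case is ruled out; weight (5/18)·0 = 0.
The weights sum to 17/72.
So P(the pea under cup 4 | the dealer opened cup 5) = (1/72) / (17/72) = 1/17.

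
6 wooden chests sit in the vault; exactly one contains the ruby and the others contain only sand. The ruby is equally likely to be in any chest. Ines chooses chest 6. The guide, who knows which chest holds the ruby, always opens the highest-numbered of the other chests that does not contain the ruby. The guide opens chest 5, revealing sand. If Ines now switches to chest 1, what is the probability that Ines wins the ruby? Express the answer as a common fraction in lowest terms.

Condition on the true location of the ruby.
If it is in any of chests 1, 2, 3, 4, and 6 (prior 1/6 each): chest 5 is the highest-numbered option available, probability 1; weight (1/6)·1 = 1/6 each.
If it is in chest 5 (prior 1/6): the guide opened chest 5, so this case is ruled out; weight (1/6)·0 = 0.
The weights sum to 5/6.
So P(the ruby in chest 1 | the guide opened chest 5) = (1/6) / (5/6) = 1/5.

1/5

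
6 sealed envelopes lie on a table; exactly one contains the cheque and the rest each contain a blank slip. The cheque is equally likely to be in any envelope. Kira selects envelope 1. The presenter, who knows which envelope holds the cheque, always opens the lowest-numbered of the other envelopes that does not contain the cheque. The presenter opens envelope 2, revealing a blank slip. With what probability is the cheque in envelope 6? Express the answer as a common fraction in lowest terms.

Condition on the true location of the cheque.
If it is in any of envelopes 1, 3, 4, 5, and 6 (prior 1/6 each): envelope 2 is the lowest-numbered option available, probability 1; weight (1/6)·1 = 1/6 each.
If it is in envelope 2 (prior 1/6): the presenter opened envelope 2, so this case is ruled out; weight (1/6)·0 = 0.
The weights sum to 5/6.
So P(the cheque in envelope 6 | the presenter opened envelope 2) = (1/6) / (5/6) = 1/5.

1/5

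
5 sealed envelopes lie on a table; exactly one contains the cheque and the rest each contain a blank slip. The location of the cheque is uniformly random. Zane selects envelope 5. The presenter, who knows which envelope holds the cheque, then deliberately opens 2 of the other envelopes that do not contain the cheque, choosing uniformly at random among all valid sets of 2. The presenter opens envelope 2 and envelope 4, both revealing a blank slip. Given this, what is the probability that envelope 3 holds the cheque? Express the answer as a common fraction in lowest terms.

2/5

Consider each possible location of the cheque in turn.
If it is in either of envelopes 1 and 3 (prior 1/5 each): the presenter has 3 equally likely choices, so probability 1/3; weight (1/5)·(1/3) = 1/15 each.
If it is in either of envelopes 2 and 4 (prior 1/5 each): that envelope was opened and seen not to hold the prize — ruled out; weight (1/5)·0 = 0 each.
If it is in envelope 5 (prior 1/5): the presenter has 6 equally likely choices, so probability 1/6; weight (1/5)·(1/6) = 1/30.
The weights sum to 1/6.
So P(the cheque in envelope 3 | the presenter opened envelope 2 and envelope 4) = (1/15) / (1/6) = 2/5.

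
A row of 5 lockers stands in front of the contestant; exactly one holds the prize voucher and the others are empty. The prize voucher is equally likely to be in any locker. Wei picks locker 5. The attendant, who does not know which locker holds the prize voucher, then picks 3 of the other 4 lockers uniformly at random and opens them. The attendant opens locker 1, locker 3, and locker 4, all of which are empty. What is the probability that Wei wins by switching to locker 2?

1/2

Condition on the true location of the prize voucher.
If it is in any of lockers 1, 3, and 4 (prior 1/5 each): that locker was opened and seen not to hold the prize — ruled out; weight (1/5)·0 = 0 each.
If it is in either of lockers 2 and 5 (prior 1/5 each): the attendant picks exactly this set with probability 1/4 regardless, and none is the prize; weight (1/5)·(1/4) = 1/20 each.
The weights sum to 1/10.
So P(the prize voucher in locker 2 | the attendant opened locker 1, locker 3, and locker 4) = (1/20) / (1/10) = 1/2.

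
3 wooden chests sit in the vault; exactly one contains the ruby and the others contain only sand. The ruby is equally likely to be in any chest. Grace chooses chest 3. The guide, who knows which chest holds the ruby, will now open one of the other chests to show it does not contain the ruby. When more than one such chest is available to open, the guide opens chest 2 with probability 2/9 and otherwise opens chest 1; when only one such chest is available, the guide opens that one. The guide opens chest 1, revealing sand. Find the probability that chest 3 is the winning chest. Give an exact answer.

Apply Bayes' rule, conditioning on where the ruby actually is.
If it is in chest 1 (prior 1/3): the guide opened chest 1, so this case is ruled out; weight (1/3)·0 = 0.
If it is in chest 2 (prior 1/3): only chest 1 is available, probability 1; weight (1/3)·1 = 1/3.
If it is in chest 3 (prior 1/3): chest 2 is available but not opened, probability 7/9; weight (1/3)·(7/9) = 7/27.
The weights sum to 16/27.
So P(the ruby in chest 3 | the guide opened chest 1) = (7/27) / (16/27) = 7/16.

7/16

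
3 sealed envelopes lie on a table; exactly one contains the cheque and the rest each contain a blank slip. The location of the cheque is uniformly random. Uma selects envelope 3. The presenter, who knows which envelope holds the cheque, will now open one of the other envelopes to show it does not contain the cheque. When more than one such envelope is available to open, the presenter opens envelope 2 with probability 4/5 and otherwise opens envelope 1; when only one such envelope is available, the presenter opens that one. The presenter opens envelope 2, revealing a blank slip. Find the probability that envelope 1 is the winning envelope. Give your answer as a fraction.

Condition on the true location of the cheque.
If it is in envelope 1 (prior 1/3): only envelope 2 is available, probability 1; weight (1/3)·1 = 1/3.
If it is in envelope 2 (prior 1/3): the presenter opened envelope 2, so this case is ruled out; weight (1/3)·0 = 0.
If it is in envelope 3 (prior 1/3): envelope 2 is available, opened with probability 4/5; weight (1/3)·(4/5) = 4/15.
The weights sum to 3/5.
So P(the cheque in envelope 1 | the presenter opened envelope 2) = (1/3) / (3/5) = 5/9.

5/9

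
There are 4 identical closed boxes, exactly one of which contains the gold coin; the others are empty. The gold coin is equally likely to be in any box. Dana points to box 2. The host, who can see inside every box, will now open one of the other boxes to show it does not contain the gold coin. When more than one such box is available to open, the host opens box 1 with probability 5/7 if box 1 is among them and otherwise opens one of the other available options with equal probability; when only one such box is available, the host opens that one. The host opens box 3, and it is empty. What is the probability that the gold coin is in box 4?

Condition on the true location of the gold coin.
If it is in box 1 (prior 1/4): box 1 holds the prize so is unavailable; the host chooses uniformly among the 2 others, probability 1/2; weight (1/4)·(1/2) = 1/8.
If it is in box 2 (prior 1/4): box 1 is available but not opened; box 3 gets probability (1 − 5/7)/2 = 1/7; weight (1/4)·(1/7) = 1/28.
If it is in box 3 (prior 1/4): the host opened box 3, so this case is ruled out; weight (1/4)·0 = 0.
If it is in box 4 (prior 1/4): box 1 is available but not opened, probability 2/7; weight (1/4)·(2/7) = 1/14.
The weights sum to 13/56.
So P(the gold coin in box 4 | the host opened box 3) = (1/14) / (13/56) = 4/13.

4/13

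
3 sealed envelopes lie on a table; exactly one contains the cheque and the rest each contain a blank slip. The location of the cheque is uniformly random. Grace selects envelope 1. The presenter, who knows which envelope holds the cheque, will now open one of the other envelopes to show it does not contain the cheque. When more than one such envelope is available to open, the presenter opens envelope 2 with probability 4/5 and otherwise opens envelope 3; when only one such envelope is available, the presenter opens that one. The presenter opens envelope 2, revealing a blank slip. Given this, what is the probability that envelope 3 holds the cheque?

5/9

Condition on the true location of the cheque.
If it is in envelope 1 (prior 1/3): envelope 2 is available, opened with probability 4/5; weight (1/3)·(4/5) = 4/15.
If it is in envelope 2 (prior 1/3): the presenter opened envelope 2, so this case is ruled out; weight (1/3)·0 = 0.
If it is in envelope 3 (prior 1/3): only envelope 2 is available, probability 1; weight (1/3)·1 = 1/3.
The weights sum to 3/5.
So P(the cheque in envelope 3 | the presenter opened envelope 2) = (1/3) / (3/5) = 5/9.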